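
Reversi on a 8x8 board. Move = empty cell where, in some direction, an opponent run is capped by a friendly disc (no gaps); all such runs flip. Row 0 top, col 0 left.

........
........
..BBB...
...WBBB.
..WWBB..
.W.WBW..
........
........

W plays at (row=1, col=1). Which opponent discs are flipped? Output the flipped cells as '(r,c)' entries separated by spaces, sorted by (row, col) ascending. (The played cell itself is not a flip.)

Answer: (2,2)

Derivation:
Dir NW: first cell '.' (not opp) -> no flip
Dir N: first cell '.' (not opp) -> no flip
Dir NE: first cell '.' (not opp) -> no flip
Dir W: first cell '.' (not opp) -> no flip
Dir E: first cell '.' (not opp) -> no flip
Dir SW: first cell '.' (not opp) -> no flip
Dir S: first cell '.' (not opp) -> no flip
Dir SE: opp run (2,2) capped by W -> flip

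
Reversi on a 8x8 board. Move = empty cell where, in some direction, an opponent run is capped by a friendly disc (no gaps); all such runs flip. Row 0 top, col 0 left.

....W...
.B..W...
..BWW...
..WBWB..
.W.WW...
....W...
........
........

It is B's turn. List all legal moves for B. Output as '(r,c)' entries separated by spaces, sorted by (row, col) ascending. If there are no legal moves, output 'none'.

Answer: (1,3) (1,5) (2,5) (3,1) (4,2) (5,3) (5,5)

Derivation:
(0,3): no bracket -> illegal
(0,5): no bracket -> illegal
(1,2): no bracket -> illegal
(1,3): flips 2 -> legal
(1,5): flips 1 -> legal
(2,1): no bracket -> illegal
(2,5): flips 2 -> legal
(3,0): no bracket -> illegal
(3,1): flips 1 -> legal
(4,0): no bracket -> illegal
(4,2): flips 1 -> legal
(4,5): no bracket -> illegal
(5,0): no bracket -> illegal
(5,1): no bracket -> illegal
(5,2): no bracket -> illegal
(5,3): flips 2 -> legal
(5,5): flips 1 -> legal
(6,3): no bracket -> illegal
(6,4): no bracket -> illegal
(6,5): no bracket -> illegal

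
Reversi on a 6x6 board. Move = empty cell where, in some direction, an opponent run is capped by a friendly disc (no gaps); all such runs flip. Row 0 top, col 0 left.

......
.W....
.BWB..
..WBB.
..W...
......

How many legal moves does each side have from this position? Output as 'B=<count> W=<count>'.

Answer: B=6 W=7

Derivation:
-- B to move --
(0,0): flips 2 -> legal
(0,1): flips 1 -> legal
(0,2): no bracket -> illegal
(1,0): no bracket -> illegal
(1,2): no bracket -> illegal
(1,3): no bracket -> illegal
(2,0): no bracket -> illegal
(3,1): flips 1 -> legal
(4,1): flips 1 -> legal
(4,3): flips 1 -> legal
(5,1): flips 1 -> legal
(5,2): no bracket -> illegal
(5,3): no bracket -> illegal
B mobility = 6
-- W to move --
(1,0): flips 1 -> legal
(1,2): no bracket -> illegal
(1,3): no bracket -> illegal
(1,4): flips 1 -> legal
(2,0): flips 1 -> legal
(2,4): flips 2 -> legal
(2,5): no bracket -> illegal
(3,0): no bracket -> illegal
(3,1): flips 1 -> legal
(3,5): flips 2 -> legal
(4,3): no bracket -> illegal
(4,4): flips 1 -> legal
(4,5): no bracket -> illegal
W mobility = 7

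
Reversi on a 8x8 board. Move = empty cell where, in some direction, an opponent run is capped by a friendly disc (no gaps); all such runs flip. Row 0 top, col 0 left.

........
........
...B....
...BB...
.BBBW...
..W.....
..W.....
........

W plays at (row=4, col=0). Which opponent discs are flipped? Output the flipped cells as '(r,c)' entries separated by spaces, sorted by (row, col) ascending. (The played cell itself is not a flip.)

Dir NW: edge -> no flip
Dir N: first cell '.' (not opp) -> no flip
Dir NE: first cell '.' (not opp) -> no flip
Dir W: edge -> no flip
Dir E: opp run (4,1) (4,2) (4,3) capped by W -> flip
Dir SW: edge -> no flip
Dir S: first cell '.' (not opp) -> no flip
Dir SE: first cell '.' (not opp) -> no flip

Answer: (4,1) (4,2) (4,3)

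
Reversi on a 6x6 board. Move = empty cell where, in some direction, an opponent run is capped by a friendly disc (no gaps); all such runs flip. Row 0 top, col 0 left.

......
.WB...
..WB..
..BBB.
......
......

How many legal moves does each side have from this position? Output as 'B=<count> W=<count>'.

-- B to move --
(0,0): flips 2 -> legal
(0,1): no bracket -> illegal
(0,2): no bracket -> illegal
(1,0): flips 1 -> legal
(1,3): no bracket -> illegal
(2,0): no bracket -> illegal
(2,1): flips 1 -> legal
(3,1): no bracket -> illegal
B mobility = 3
-- W to move --
(0,1): no bracket -> illegal
(0,2): flips 1 -> legal
(0,3): no bracket -> illegal
(1,3): flips 1 -> legal
(1,4): no bracket -> illegal
(2,1): no bracket -> illegal
(2,4): flips 1 -> legal
(2,5): no bracket -> illegal
(3,1): no bracket -> illegal
(3,5): no bracket -> illegal
(4,1): no bracket -> illegal
(4,2): flips 1 -> legal
(4,3): no bracket -> illegal
(4,4): flips 1 -> legal
(4,5): no bracket -> illegal
W mobility = 5

Answer: B=3 W=5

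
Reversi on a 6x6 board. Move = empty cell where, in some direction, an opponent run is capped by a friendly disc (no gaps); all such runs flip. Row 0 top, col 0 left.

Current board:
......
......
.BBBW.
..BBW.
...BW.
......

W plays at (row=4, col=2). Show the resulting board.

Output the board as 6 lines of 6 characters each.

Answer: ......
......
.BBBW.
..BWW.
..WWW.
......

Derivation:
Place W at (4,2); scan 8 dirs for brackets.
Dir NW: first cell '.' (not opp) -> no flip
Dir N: opp run (3,2) (2,2), next='.' -> no flip
Dir NE: opp run (3,3) capped by W -> flip
Dir W: first cell '.' (not opp) -> no flip
Dir E: opp run (4,3) capped by W -> flip
Dir SW: first cell '.' (not opp) -> no flip
Dir S: first cell '.' (not opp) -> no flip
Dir SE: first cell '.' (not opp) -> no flip
All flips: (3,3) (4,3)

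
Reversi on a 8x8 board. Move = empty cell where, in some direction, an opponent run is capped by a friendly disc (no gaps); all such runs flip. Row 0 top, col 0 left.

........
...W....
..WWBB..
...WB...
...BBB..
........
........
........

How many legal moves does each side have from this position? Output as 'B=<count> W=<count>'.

-- B to move --
(0,2): flips 1 -> legal
(0,3): flips 3 -> legal
(0,4): no bracket -> illegal
(1,1): flips 2 -> legal
(1,2): flips 1 -> legal
(1,4): no bracket -> illegal
(2,1): flips 2 -> legal
(3,1): no bracket -> illegal
(3,2): flips 1 -> legal
(4,2): flips 1 -> legal
B mobility = 7
-- W to move --
(1,4): no bracket -> illegal
(1,5): flips 1 -> legal
(1,6): no bracket -> illegal
(2,6): flips 2 -> legal
(3,2): no bracket -> illegal
(3,5): flips 2 -> legal
(3,6): no bracket -> illegal
(4,2): no bracket -> illegal
(4,6): no bracket -> illegal
(5,2): no bracket -> illegal
(5,3): flips 1 -> legal
(5,4): no bracket -> illegal
(5,5): flips 1 -> legal
(5,6): flips 2 -> legal
W mobility = 6

Answer: B=7 W=6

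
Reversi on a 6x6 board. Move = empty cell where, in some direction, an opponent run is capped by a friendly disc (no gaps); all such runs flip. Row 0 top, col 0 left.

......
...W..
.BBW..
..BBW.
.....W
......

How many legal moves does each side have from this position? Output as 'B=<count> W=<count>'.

-- B to move --
(0,2): no bracket -> illegal
(0,3): flips 2 -> legal
(0,4): flips 1 -> legal
(1,2): no bracket -> illegal
(1,4): flips 1 -> legal
(2,4): flips 1 -> legal
(2,5): no bracket -> illegal
(3,5): flips 1 -> legal
(4,3): no bracket -> illegal
(4,4): no bracket -> illegal
(5,4): no bracket -> illegal
(5,5): no bracket -> illegal
B mobility = 5
-- W to move --
(1,0): no bracket -> illegal
(1,1): no bracket -> illegal
(1,2): no bracket -> illegal
(2,0): flips 2 -> legal
(2,4): no bracket -> illegal
(3,0): no bracket -> illegal
(3,1): flips 3 -> legal
(4,1): flips 1 -> legal
(4,2): no bracket -> illegal
(4,3): flips 1 -> legal
(4,4): no bracket -> illegal
W mobility = 4

Answer: B=5 W=4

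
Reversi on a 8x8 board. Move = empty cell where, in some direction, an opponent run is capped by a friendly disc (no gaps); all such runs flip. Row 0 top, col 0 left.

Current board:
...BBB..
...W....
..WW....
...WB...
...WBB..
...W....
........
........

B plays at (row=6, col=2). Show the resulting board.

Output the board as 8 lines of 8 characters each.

Answer: ...BBB..
...W....
..WW....
...WB...
...WBB..
...B....
..B.....
........

Derivation:
Place B at (6,2); scan 8 dirs for brackets.
Dir NW: first cell '.' (not opp) -> no flip
Dir N: first cell '.' (not opp) -> no flip
Dir NE: opp run (5,3) capped by B -> flip
Dir W: first cell '.' (not opp) -> no flip
Dir E: first cell '.' (not opp) -> no flip
Dir SW: first cell '.' (not opp) -> no flip
Dir S: first cell '.' (not opp) -> no flip
Dir SE: first cell '.' (not opp) -> no flip
All flips: (5,3)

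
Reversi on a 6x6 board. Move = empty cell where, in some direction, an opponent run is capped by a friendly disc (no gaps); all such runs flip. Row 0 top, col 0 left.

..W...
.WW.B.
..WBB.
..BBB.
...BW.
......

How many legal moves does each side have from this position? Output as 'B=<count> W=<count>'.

Answer: B=6 W=4

Derivation:
-- B to move --
(0,0): flips 2 -> legal
(0,1): flips 1 -> legal
(0,3): no bracket -> illegal
(1,0): no bracket -> illegal
(1,3): no bracket -> illegal
(2,0): no bracket -> illegal
(2,1): flips 1 -> legal
(3,1): no bracket -> illegal
(3,5): no bracket -> illegal
(4,5): flips 1 -> legal
(5,3): no bracket -> illegal
(5,4): flips 1 -> legal
(5,5): flips 1 -> legal
B mobility = 6
-- W to move --
(0,3): no bracket -> illegal
(0,4): flips 3 -> legal
(0,5): no bracket -> illegal
(1,3): no bracket -> illegal
(1,5): no bracket -> illegal
(2,1): no bracket -> illegal
(2,5): flips 2 -> legal
(3,1): no bracket -> illegal
(3,5): no bracket -> illegal
(4,1): no bracket -> illegal
(4,2): flips 2 -> legal
(4,5): flips 2 -> legal
(5,2): no bracket -> illegal
(5,3): no bracket -> illegal
(5,4): no bracket -> illegal
W mobility = 4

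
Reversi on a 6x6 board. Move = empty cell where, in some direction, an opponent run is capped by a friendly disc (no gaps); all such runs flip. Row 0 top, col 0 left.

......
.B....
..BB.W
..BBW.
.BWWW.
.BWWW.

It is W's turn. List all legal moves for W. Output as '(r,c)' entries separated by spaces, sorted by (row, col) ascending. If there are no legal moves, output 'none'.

Answer: (0,0) (1,2) (1,3) (2,1) (2,4) (3,0) (3,1) (4,0) (5,0)

Derivation:
(0,0): flips 3 -> legal
(0,1): no bracket -> illegal
(0,2): no bracket -> illegal
(1,0): no bracket -> illegal
(1,2): flips 3 -> legal
(1,3): flips 2 -> legal
(1,4): no bracket -> illegal
(2,0): no bracket -> illegal
(2,1): flips 1 -> legal
(2,4): flips 1 -> legal
(3,0): flips 1 -> legal
(3,1): flips 2 -> legal
(4,0): flips 1 -> legal
(5,0): flips 1 -> legal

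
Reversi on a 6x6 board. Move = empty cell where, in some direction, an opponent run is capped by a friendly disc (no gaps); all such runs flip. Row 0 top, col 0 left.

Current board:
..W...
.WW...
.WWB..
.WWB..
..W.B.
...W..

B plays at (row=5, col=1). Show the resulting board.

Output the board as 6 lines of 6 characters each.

Place B at (5,1); scan 8 dirs for brackets.
Dir NW: first cell '.' (not opp) -> no flip
Dir N: first cell '.' (not opp) -> no flip
Dir NE: opp run (4,2) capped by B -> flip
Dir W: first cell '.' (not opp) -> no flip
Dir E: first cell '.' (not opp) -> no flip
Dir SW: edge -> no flip
Dir S: edge -> no flip
Dir SE: edge -> no flip
All flips: (4,2)

Answer: ..W...
.WW...
.WWB..
.WWB..
..B.B.
.B.W..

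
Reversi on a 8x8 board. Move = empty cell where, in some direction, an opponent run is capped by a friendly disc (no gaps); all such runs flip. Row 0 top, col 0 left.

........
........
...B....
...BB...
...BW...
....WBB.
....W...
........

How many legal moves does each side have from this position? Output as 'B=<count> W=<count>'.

Answer: B=5 W=7

Derivation:
-- B to move --
(3,5): no bracket -> illegal
(4,5): flips 1 -> legal
(5,3): flips 1 -> legal
(6,3): no bracket -> illegal
(6,5): flips 1 -> legal
(7,3): flips 1 -> legal
(7,4): flips 3 -> legal
(7,5): no bracket -> illegal
B mobility = 5
-- W to move --
(1,2): no bracket -> illegal
(1,3): no bracket -> illegal
(1,4): no bracket -> illegal
(2,2): flips 1 -> legal
(2,4): flips 1 -> legal
(2,5): no bracket -> illegal
(3,2): flips 1 -> legal
(3,5): no bracket -> illegal
(4,2): flips 1 -> legal
(4,5): no bracket -> illegal
(4,6): flips 1 -> legal
(4,7): no bracket -> illegal
(5,2): no bracket -> illegal
(5,3): no bracket -> illegal
(5,7): flips 2 -> legal
(6,5): no bracket -> illegal
(6,6): flips 1 -> legal
(6,7): no bracket -> illegal
W mobility = 7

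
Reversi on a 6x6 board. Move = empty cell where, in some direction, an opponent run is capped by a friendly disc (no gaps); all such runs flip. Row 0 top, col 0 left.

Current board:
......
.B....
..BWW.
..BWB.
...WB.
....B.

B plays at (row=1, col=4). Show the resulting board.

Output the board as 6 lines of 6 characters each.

Place B at (1,4); scan 8 dirs for brackets.
Dir NW: first cell '.' (not opp) -> no flip
Dir N: first cell '.' (not opp) -> no flip
Dir NE: first cell '.' (not opp) -> no flip
Dir W: first cell '.' (not opp) -> no flip
Dir E: first cell '.' (not opp) -> no flip
Dir SW: opp run (2,3) capped by B -> flip
Dir S: opp run (2,4) capped by B -> flip
Dir SE: first cell '.' (not opp) -> no flip
All flips: (2,3) (2,4)

Answer: ......
.B..B.
..BBB.
..BWB.
...WB.
....B.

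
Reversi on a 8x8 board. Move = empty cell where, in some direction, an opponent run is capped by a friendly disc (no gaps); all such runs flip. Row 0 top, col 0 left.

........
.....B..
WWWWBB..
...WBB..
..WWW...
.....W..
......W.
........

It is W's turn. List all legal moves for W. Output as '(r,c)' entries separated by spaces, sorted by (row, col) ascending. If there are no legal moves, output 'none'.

(0,4): no bracket -> illegal
(0,5): no bracket -> illegal
(0,6): flips 2 -> legal
(1,3): no bracket -> illegal
(1,4): flips 2 -> legal
(1,6): flips 2 -> legal
(2,6): flips 3 -> legal
(3,6): flips 2 -> legal
(4,5): flips 1 -> legal
(4,6): no bracket -> illegal

Answer: (0,6) (1,4) (1,6) (2,6) (3,6) (4,5)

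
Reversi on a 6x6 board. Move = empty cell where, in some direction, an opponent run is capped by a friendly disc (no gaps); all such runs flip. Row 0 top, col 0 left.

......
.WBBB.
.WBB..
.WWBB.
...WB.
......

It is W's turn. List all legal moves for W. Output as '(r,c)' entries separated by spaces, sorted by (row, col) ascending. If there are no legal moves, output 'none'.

(0,1): no bracket -> illegal
(0,2): flips 2 -> legal
(0,3): flips 4 -> legal
(0,4): flips 2 -> legal
(0,5): flips 2 -> legal
(1,5): flips 3 -> legal
(2,4): flips 2 -> legal
(2,5): flips 1 -> legal
(3,5): flips 2 -> legal
(4,2): no bracket -> illegal
(4,5): flips 1 -> legal
(5,3): no bracket -> illegal
(5,4): no bracket -> illegal
(5,5): flips 3 -> legal

Answer: (0,2) (0,3) (0,4) (0,5) (1,5) (2,4) (2,5) (3,5) (4,5) (5,5)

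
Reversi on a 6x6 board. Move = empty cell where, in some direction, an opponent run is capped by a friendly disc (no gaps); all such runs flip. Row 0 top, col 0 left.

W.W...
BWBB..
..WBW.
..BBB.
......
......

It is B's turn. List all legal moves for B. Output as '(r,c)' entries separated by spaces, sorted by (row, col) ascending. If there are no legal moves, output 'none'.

Answer: (1,4) (1,5) (2,1) (2,5) (3,1) (3,5)

Derivation:
(0,1): no bracket -> illegal
(0,3): no bracket -> illegal
(1,4): flips 1 -> legal
(1,5): flips 1 -> legal
(2,0): no bracket -> illegal
(2,1): flips 1 -> legal
(2,5): flips 1 -> legal
(3,1): flips 1 -> legal
(3,5): flips 1 -> legal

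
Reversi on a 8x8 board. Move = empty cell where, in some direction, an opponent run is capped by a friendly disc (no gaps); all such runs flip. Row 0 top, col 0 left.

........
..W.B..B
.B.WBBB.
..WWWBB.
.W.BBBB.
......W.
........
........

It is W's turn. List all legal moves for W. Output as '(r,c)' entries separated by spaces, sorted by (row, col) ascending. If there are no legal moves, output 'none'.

Answer: (0,4) (0,5) (1,0) (1,5) (1,6) (2,7) (3,0) (3,7) (5,2) (5,3) (5,4) (5,5)

Derivation:
(0,3): no bracket -> illegal
(0,4): flips 2 -> legal
(0,5): flips 1 -> legal
(0,6): no bracket -> illegal
(0,7): no bracket -> illegal
(1,0): flips 1 -> legal
(1,1): no bracket -> illegal
(1,3): no bracket -> illegal
(1,5): flips 1 -> legal
(1,6): flips 4 -> legal
(2,0): no bracket -> illegal
(2,2): no bracket -> illegal
(2,7): flips 3 -> legal
(3,0): flips 1 -> legal
(3,1): no bracket -> illegal
(3,7): flips 2 -> legal
(4,2): no bracket -> illegal
(4,7): no bracket -> illegal
(5,2): flips 1 -> legal
(5,3): flips 1 -> legal
(5,4): flips 2 -> legal
(5,5): flips 1 -> legal
(5,7): no bracket -> illegal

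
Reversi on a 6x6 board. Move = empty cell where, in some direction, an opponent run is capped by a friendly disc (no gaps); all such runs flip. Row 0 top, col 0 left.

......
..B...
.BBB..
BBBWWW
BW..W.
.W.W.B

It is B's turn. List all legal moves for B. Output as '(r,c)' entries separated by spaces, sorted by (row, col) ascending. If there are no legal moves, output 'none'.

(2,4): no bracket -> illegal
(2,5): no bracket -> illegal
(4,2): flips 1 -> legal
(4,3): flips 1 -> legal
(4,5): flips 1 -> legal
(5,0): flips 1 -> legal
(5,2): flips 1 -> legal
(5,4): no bracket -> illegal

Answer: (4,2) (4,3) (4,5) (5,0) (5,2)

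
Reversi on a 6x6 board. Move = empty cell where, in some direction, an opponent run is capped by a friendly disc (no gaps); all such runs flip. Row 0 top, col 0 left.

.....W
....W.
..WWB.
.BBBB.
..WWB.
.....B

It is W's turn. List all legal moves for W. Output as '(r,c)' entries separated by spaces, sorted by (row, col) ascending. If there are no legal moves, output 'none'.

Answer: (1,5) (2,0) (2,1) (2,5) (4,0) (4,1) (4,5) (5,4)

Derivation:
(1,3): no bracket -> illegal
(1,5): flips 2 -> legal
(2,0): flips 1 -> legal
(2,1): flips 1 -> legal
(2,5): flips 2 -> legal
(3,0): no bracket -> illegal
(3,5): no bracket -> illegal
(4,0): flips 1 -> legal
(4,1): flips 1 -> legal
(4,5): flips 2 -> legal
(5,3): no bracket -> illegal
(5,4): flips 3 -> legal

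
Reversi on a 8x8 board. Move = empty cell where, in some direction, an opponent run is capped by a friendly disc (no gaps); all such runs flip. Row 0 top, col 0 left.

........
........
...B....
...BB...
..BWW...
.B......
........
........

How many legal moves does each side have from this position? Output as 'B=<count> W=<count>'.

-- B to move --
(3,2): no bracket -> illegal
(3,5): no bracket -> illegal
(4,5): flips 2 -> legal
(5,2): flips 1 -> legal
(5,3): flips 1 -> legal
(5,4): flips 1 -> legal
(5,5): flips 1 -> legal
B mobility = 5
-- W to move --
(1,2): no bracket -> illegal
(1,3): flips 2 -> legal
(1,4): no bracket -> illegal
(2,2): flips 1 -> legal
(2,4): flips 1 -> legal
(2,5): flips 1 -> legal
(3,1): no bracket -> illegal
(3,2): no bracket -> illegal
(3,5): no bracket -> illegal
(4,0): no bracket -> illegal
(4,1): flips 1 -> legal
(4,5): no bracket -> illegal
(5,0): no bracket -> illegal
(5,2): no bracket -> illegal
(5,3): no bracket -> illegal
(6,0): no bracket -> illegal
(6,1): no bracket -> illegal
(6,2): no bracket -> illegal
W mobility = 5

Answer: B=5 W=5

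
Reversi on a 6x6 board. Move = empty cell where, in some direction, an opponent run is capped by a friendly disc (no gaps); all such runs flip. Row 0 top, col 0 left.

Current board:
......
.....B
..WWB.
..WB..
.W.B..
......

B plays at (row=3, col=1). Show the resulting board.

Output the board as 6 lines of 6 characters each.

Place B at (3,1); scan 8 dirs for brackets.
Dir NW: first cell '.' (not opp) -> no flip
Dir N: first cell '.' (not opp) -> no flip
Dir NE: opp run (2,2), next='.' -> no flip
Dir W: first cell '.' (not opp) -> no flip
Dir E: opp run (3,2) capped by B -> flip
Dir SW: first cell '.' (not opp) -> no flip
Dir S: opp run (4,1), next='.' -> no flip
Dir SE: first cell '.' (not opp) -> no flip
All flips: (3,2)

Answer: ......
.....B
..WWB.
.BBB..
.W.B..
......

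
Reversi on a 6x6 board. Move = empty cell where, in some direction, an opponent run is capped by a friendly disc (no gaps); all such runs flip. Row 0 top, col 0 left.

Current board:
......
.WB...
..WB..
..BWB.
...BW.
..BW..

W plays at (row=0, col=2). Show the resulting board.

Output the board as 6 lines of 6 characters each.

Answer: ..W...
.WW...
..WB..
..BWB.
...BW.
..BW..

Derivation:
Place W at (0,2); scan 8 dirs for brackets.
Dir NW: edge -> no flip
Dir N: edge -> no flip
Dir NE: edge -> no flip
Dir W: first cell '.' (not opp) -> no flip
Dir E: first cell '.' (not opp) -> no flip
Dir SW: first cell 'W' (not opp) -> no flip
Dir S: opp run (1,2) capped by W -> flip
Dir SE: first cell '.' (not opp) -> no flip
All flips: (1,2)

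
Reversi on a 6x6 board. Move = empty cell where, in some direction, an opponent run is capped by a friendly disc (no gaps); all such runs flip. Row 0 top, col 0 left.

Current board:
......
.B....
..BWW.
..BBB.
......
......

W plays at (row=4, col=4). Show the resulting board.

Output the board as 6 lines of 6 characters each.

Answer: ......
.B....
..BWW.
..BBW.
....W.
......

Derivation:
Place W at (4,4); scan 8 dirs for brackets.
Dir NW: opp run (3,3) (2,2) (1,1), next='.' -> no flip
Dir N: opp run (3,4) capped by W -> flip
Dir NE: first cell '.' (not opp) -> no flip
Dir W: first cell '.' (not opp) -> no flip
Dir E: first cell '.' (not opp) -> no flip
Dir SW: first cell '.' (not opp) -> no flip
Dir S: first cell '.' (not opp) -> no flip
Dir SE: first cell '.' (not opp) -> no flip
All flips: (3,4)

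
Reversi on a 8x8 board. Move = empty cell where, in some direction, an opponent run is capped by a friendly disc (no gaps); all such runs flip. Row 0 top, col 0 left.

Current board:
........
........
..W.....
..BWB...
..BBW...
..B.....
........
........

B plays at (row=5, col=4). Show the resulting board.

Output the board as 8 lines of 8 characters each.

Place B at (5,4); scan 8 dirs for brackets.
Dir NW: first cell 'B' (not opp) -> no flip
Dir N: opp run (4,4) capped by B -> flip
Dir NE: first cell '.' (not opp) -> no flip
Dir W: first cell '.' (not opp) -> no flip
Dir E: first cell '.' (not opp) -> no flip
Dir SW: first cell '.' (not opp) -> no flip
Dir S: first cell '.' (not opp) -> no flip
Dir SE: first cell '.' (not opp) -> no flip
All flips: (4,4)

Answer: ........
........
..W.....
..BWB...
..BBB...
..B.B...
........
........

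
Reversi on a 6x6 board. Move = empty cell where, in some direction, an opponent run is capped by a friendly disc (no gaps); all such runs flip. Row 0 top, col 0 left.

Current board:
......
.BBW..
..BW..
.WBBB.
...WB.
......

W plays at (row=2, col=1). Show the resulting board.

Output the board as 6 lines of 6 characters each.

Place W at (2,1); scan 8 dirs for brackets.
Dir NW: first cell '.' (not opp) -> no flip
Dir N: opp run (1,1), next='.' -> no flip
Dir NE: opp run (1,2), next='.' -> no flip
Dir W: first cell '.' (not opp) -> no flip
Dir E: opp run (2,2) capped by W -> flip
Dir SW: first cell '.' (not opp) -> no flip
Dir S: first cell 'W' (not opp) -> no flip
Dir SE: opp run (3,2) capped by W -> flip
All flips: (2,2) (3,2)

Answer: ......
.BBW..
.WWW..
.WWBB.
...WB.
......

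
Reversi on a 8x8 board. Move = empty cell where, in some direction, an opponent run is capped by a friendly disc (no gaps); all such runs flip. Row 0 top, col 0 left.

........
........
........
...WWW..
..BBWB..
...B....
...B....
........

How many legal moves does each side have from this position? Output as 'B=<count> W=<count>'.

-- B to move --
(2,2): no bracket -> illegal
(2,3): flips 2 -> legal
(2,4): flips 1 -> legal
(2,5): flips 2 -> legal
(2,6): flips 2 -> legal
(3,2): no bracket -> illegal
(3,6): no bracket -> illegal
(4,6): no bracket -> illegal
(5,4): no bracket -> illegal
(5,5): no bracket -> illegal
B mobility = 4
-- W to move --
(3,1): no bracket -> illegal
(3,2): no bracket -> illegal
(3,6): no bracket -> illegal
(4,1): flips 2 -> legal
(4,6): flips 1 -> legal
(5,1): flips 1 -> legal
(5,2): flips 1 -> legal
(5,4): no bracket -> illegal
(5,5): flips 1 -> legal
(5,6): flips 1 -> legal
(6,2): flips 1 -> legal
(6,4): no bracket -> illegal
(7,2): no bracket -> illegal
(7,3): flips 3 -> legal
(7,4): no bracket -> illegal
W mobility = 8

Answer: B=4 W=8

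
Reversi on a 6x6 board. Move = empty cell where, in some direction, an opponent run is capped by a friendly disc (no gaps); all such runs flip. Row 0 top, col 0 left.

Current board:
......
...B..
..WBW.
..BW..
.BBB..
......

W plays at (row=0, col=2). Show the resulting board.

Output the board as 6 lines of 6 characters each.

Answer: ..W...
...W..
..WBW.
..BW..
.BBB..
......

Derivation:
Place W at (0,2); scan 8 dirs for brackets.
Dir NW: edge -> no flip
Dir N: edge -> no flip
Dir NE: edge -> no flip
Dir W: first cell '.' (not opp) -> no flip
Dir E: first cell '.' (not opp) -> no flip
Dir SW: first cell '.' (not opp) -> no flip
Dir S: first cell '.' (not opp) -> no flip
Dir SE: opp run (1,3) capped by W -> flip
All flips: (1,3)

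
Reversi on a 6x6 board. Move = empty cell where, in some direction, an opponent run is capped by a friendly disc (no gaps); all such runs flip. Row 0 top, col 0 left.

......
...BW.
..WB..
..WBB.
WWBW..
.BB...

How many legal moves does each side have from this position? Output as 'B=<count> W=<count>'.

Answer: B=10 W=7

Derivation:
-- B to move --
(0,3): no bracket -> illegal
(0,4): no bracket -> illegal
(0,5): flips 1 -> legal
(1,1): flips 1 -> legal
(1,2): flips 2 -> legal
(1,5): flips 1 -> legal
(2,1): flips 1 -> legal
(2,4): no bracket -> illegal
(2,5): no bracket -> illegal
(3,0): flips 1 -> legal
(3,1): flips 3 -> legal
(4,4): flips 1 -> legal
(5,0): flips 2 -> legal
(5,3): flips 1 -> legal
(5,4): no bracket -> illegal
B mobility = 10
-- W to move --
(0,2): no bracket -> illegal
(0,3): flips 3 -> legal
(0,4): flips 1 -> legal
(1,2): flips 1 -> legal
(2,4): flips 1 -> legal
(2,5): flips 1 -> legal
(3,1): no bracket -> illegal
(3,5): flips 2 -> legal
(4,4): flips 1 -> legal
(4,5): no bracket -> illegal
(5,0): no bracket -> illegal
(5,3): no bracket -> illegal
W mobility = 7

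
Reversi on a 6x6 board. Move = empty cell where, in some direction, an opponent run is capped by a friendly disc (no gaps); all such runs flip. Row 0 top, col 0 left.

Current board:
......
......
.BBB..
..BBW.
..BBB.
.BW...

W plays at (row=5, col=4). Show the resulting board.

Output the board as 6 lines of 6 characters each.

Answer: ......
......
.BBB..
..BBW.
..BBW.
.BW.W.

Derivation:
Place W at (5,4); scan 8 dirs for brackets.
Dir NW: opp run (4,3) (3,2) (2,1), next='.' -> no flip
Dir N: opp run (4,4) capped by W -> flip
Dir NE: first cell '.' (not opp) -> no flip
Dir W: first cell '.' (not opp) -> no flip
Dir E: first cell '.' (not opp) -> no flip
Dir SW: edge -> no flip
Dir S: edge -> no flip
Dir SE: edge -> no flip
All flips: (4,4)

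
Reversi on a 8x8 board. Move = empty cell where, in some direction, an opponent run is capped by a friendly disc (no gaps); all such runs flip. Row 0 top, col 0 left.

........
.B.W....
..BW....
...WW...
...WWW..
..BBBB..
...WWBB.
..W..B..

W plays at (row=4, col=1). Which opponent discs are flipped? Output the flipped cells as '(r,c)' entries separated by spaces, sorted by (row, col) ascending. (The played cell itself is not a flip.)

Dir NW: first cell '.' (not opp) -> no flip
Dir N: first cell '.' (not opp) -> no flip
Dir NE: first cell '.' (not opp) -> no flip
Dir W: first cell '.' (not opp) -> no flip
Dir E: first cell '.' (not opp) -> no flip
Dir SW: first cell '.' (not opp) -> no flip
Dir S: first cell '.' (not opp) -> no flip
Dir SE: opp run (5,2) capped by W -> flip

Answer: (5,2)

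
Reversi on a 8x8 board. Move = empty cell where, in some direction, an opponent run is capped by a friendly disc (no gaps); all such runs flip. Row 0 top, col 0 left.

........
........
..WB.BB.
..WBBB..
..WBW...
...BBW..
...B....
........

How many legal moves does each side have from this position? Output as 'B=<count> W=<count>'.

-- B to move --
(1,1): flips 1 -> legal
(1,2): no bracket -> illegal
(1,3): no bracket -> illegal
(2,1): flips 2 -> legal
(3,1): flips 2 -> legal
(4,1): flips 2 -> legal
(4,5): flips 1 -> legal
(4,6): no bracket -> illegal
(5,1): flips 1 -> legal
(5,2): no bracket -> illegal
(5,6): flips 1 -> legal
(6,4): no bracket -> illegal
(6,5): no bracket -> illegal
(6,6): flips 2 -> legal
B mobility = 8
-- W to move --
(1,2): no bracket -> illegal
(1,3): no bracket -> illegal
(1,4): flips 1 -> legal
(1,5): no bracket -> illegal
(1,6): no bracket -> illegal
(1,7): flips 2 -> legal
(2,4): flips 3 -> legal
(2,7): no bracket -> illegal
(3,6): flips 3 -> legal
(3,7): no bracket -> illegal
(4,5): no bracket -> illegal
(4,6): no bracket -> illegal
(5,2): flips 2 -> legal
(6,2): flips 1 -> legal
(6,4): flips 2 -> legal
(6,5): flips 2 -> legal
(7,2): no bracket -> illegal
(7,3): no bracket -> illegal
(7,4): no bracket -> illegal
W mobility = 8

Answer: B=8 W=8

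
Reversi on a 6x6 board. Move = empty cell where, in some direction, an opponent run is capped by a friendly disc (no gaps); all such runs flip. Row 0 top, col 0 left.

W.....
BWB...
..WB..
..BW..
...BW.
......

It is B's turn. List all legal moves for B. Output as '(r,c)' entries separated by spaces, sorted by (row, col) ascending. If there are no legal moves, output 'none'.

(0,1): no bracket -> illegal
(0,2): no bracket -> illegal
(1,3): no bracket -> illegal
(2,0): no bracket -> illegal
(2,1): flips 1 -> legal
(2,4): no bracket -> illegal
(3,1): no bracket -> illegal
(3,4): flips 1 -> legal
(3,5): no bracket -> illegal
(4,2): no bracket -> illegal
(4,5): flips 1 -> legal
(5,3): no bracket -> illegal
(5,4): no bracket -> illegal
(5,5): no bracket -> illegal

Answer: (2,1) (3,4) (4,5)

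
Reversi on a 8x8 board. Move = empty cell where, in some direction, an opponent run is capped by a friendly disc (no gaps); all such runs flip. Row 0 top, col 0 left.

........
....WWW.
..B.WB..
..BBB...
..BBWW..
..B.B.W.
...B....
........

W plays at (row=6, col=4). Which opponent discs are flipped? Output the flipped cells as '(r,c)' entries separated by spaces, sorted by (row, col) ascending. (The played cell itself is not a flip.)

Answer: (5,4)

Derivation:
Dir NW: first cell '.' (not opp) -> no flip
Dir N: opp run (5,4) capped by W -> flip
Dir NE: first cell '.' (not opp) -> no flip
Dir W: opp run (6,3), next='.' -> no flip
Dir E: first cell '.' (not opp) -> no flip
Dir SW: first cell '.' (not opp) -> no flip
Dir S: first cell '.' (not opp) -> no flip
Dir SE: first cell '.' (not opp) -> no flip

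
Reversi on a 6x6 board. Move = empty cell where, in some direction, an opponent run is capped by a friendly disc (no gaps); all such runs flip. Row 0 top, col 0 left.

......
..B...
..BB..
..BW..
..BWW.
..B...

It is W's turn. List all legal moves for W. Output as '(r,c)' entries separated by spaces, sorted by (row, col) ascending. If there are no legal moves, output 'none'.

Answer: (1,1) (1,3) (2,1) (3,1) (4,1) (5,1)

Derivation:
(0,1): no bracket -> illegal
(0,2): no bracket -> illegal
(0,3): no bracket -> illegal
(1,1): flips 1 -> legal
(1,3): flips 1 -> legal
(1,4): no bracket -> illegal
(2,1): flips 1 -> legal
(2,4): no bracket -> illegal
(3,1): flips 1 -> legal
(3,4): no bracket -> illegal
(4,1): flips 1 -> legal
(5,1): flips 1 -> legal
(5,3): no bracket -> illegal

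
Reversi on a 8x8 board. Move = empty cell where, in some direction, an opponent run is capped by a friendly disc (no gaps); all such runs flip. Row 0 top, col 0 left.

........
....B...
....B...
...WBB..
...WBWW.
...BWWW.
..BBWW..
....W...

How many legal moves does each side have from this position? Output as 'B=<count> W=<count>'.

Answer: B=11 W=11

Derivation:
-- B to move --
(2,2): flips 1 -> legal
(2,3): flips 2 -> legal
(3,2): flips 1 -> legal
(3,6): flips 2 -> legal
(3,7): no bracket -> illegal
(4,2): flips 2 -> legal
(4,7): flips 2 -> legal
(5,2): flips 1 -> legal
(5,7): flips 4 -> legal
(6,6): flips 3 -> legal
(6,7): flips 2 -> legal
(7,3): no bracket -> illegal
(7,5): flips 4 -> legal
(7,6): no bracket -> illegal
B mobility = 11
-- W to move --
(0,3): no bracket -> illegal
(0,4): flips 4 -> legal
(0,5): no bracket -> illegal
(1,3): flips 2 -> legal
(1,5): flips 1 -> legal
(2,3): flips 1 -> legal
(2,5): flips 2 -> legal
(2,6): no bracket -> illegal
(3,6): flips 2 -> legal
(4,2): flips 1 -> legal
(5,1): no bracket -> illegal
(5,2): flips 2 -> legal
(6,1): flips 2 -> legal
(7,1): no bracket -> illegal
(7,2): flips 1 -> legal
(7,3): flips 2 -> legal
W mobility = 11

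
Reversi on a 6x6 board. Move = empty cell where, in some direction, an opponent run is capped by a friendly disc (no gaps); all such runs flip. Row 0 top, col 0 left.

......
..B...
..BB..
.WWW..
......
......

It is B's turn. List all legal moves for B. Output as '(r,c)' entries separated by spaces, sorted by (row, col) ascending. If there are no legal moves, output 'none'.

Answer: (4,0) (4,1) (4,2) (4,3) (4,4)

Derivation:
(2,0): no bracket -> illegal
(2,1): no bracket -> illegal
(2,4): no bracket -> illegal
(3,0): no bracket -> illegal
(3,4): no bracket -> illegal
(4,0): flips 1 -> legal
(4,1): flips 1 -> legal
(4,2): flips 1 -> legal
(4,3): flips 1 -> legal
(4,4): flips 1 -> legal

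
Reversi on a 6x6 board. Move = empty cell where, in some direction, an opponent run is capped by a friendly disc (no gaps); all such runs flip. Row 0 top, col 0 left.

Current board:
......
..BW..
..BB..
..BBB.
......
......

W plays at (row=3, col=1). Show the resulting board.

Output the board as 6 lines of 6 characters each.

Place W at (3,1); scan 8 dirs for brackets.
Dir NW: first cell '.' (not opp) -> no flip
Dir N: first cell '.' (not opp) -> no flip
Dir NE: opp run (2,2) capped by W -> flip
Dir W: first cell '.' (not opp) -> no flip
Dir E: opp run (3,2) (3,3) (3,4), next='.' -> no flip
Dir SW: first cell '.' (not opp) -> no flip
Dir S: first cell '.' (not opp) -> no flip
Dir SE: first cell '.' (not opp) -> no flip
All flips: (2,2)

Answer: ......
..BW..
..WB..
.WBBB.
......
......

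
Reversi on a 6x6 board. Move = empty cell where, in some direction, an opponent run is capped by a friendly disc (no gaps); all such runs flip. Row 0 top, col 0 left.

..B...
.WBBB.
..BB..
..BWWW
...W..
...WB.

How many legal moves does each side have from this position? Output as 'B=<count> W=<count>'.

Answer: B=6 W=6

Derivation:
-- B to move --
(0,0): flips 1 -> legal
(0,1): no bracket -> illegal
(1,0): flips 1 -> legal
(2,0): flips 1 -> legal
(2,1): no bracket -> illegal
(2,4): no bracket -> illegal
(2,5): no bracket -> illegal
(4,2): no bracket -> illegal
(4,4): flips 1 -> legal
(4,5): flips 1 -> legal
(5,2): flips 1 -> legal
B mobility = 6
-- W to move --
(0,1): flips 2 -> legal
(0,3): flips 2 -> legal
(0,4): no bracket -> illegal
(0,5): no bracket -> illegal
(1,5): flips 3 -> legal
(2,1): flips 1 -> legal
(2,4): no bracket -> illegal
(2,5): no bracket -> illegal
(3,1): flips 1 -> legal
(4,1): no bracket -> illegal
(4,2): no bracket -> illegal
(4,4): no bracket -> illegal
(4,5): no bracket -> illegal
(5,5): flips 1 -> legal
W mobility = 6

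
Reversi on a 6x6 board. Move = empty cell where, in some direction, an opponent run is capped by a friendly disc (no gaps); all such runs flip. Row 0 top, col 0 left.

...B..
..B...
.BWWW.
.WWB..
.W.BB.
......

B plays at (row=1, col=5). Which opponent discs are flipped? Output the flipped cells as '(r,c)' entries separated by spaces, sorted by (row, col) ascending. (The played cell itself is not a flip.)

Answer: (2,4)

Derivation:
Dir NW: first cell '.' (not opp) -> no flip
Dir N: first cell '.' (not opp) -> no flip
Dir NE: edge -> no flip
Dir W: first cell '.' (not opp) -> no flip
Dir E: edge -> no flip
Dir SW: opp run (2,4) capped by B -> flip
Dir S: first cell '.' (not opp) -> no flip
Dir SE: edge -> no flip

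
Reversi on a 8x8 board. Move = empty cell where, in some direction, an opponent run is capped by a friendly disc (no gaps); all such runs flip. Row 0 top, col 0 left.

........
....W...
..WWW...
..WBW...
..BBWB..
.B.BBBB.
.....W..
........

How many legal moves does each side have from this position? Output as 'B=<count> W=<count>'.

Answer: B=12 W=11

Derivation:
-- B to move --
(0,3): no bracket -> illegal
(0,4): flips 4 -> legal
(0,5): no bracket -> illegal
(1,1): flips 1 -> legal
(1,2): flips 4 -> legal
(1,3): flips 1 -> legal
(1,5): flips 1 -> legal
(2,1): flips 1 -> legal
(2,5): flips 1 -> legal
(3,1): flips 1 -> legal
(3,5): flips 2 -> legal
(4,1): no bracket -> illegal
(6,4): no bracket -> illegal
(6,6): no bracket -> illegal
(7,4): flips 1 -> legal
(7,5): flips 1 -> legal
(7,6): flips 1 -> legal
B mobility = 12
-- W to move --
(3,1): no bracket -> illegal
(3,5): flips 2 -> legal
(3,6): no bracket -> illegal
(4,0): no bracket -> illegal
(4,1): flips 2 -> legal
(4,6): flips 1 -> legal
(4,7): flips 1 -> legal
(5,0): no bracket -> illegal
(5,2): flips 2 -> legal
(5,7): no bracket -> illegal
(6,0): flips 3 -> legal
(6,1): no bracket -> illegal
(6,2): flips 1 -> legal
(6,3): flips 3 -> legal
(6,4): flips 1 -> legal
(6,6): flips 1 -> legal
(6,7): flips 2 -> legal
W mobility = 11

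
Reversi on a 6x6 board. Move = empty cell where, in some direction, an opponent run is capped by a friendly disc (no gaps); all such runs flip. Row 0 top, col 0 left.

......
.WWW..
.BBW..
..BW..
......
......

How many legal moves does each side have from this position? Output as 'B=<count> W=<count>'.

-- B to move --
(0,0): flips 1 -> legal
(0,1): flips 1 -> legal
(0,2): flips 1 -> legal
(0,3): flips 1 -> legal
(0,4): flips 1 -> legal
(1,0): no bracket -> illegal
(1,4): flips 1 -> legal
(2,0): no bracket -> illegal
(2,4): flips 1 -> legal
(3,4): flips 1 -> legal
(4,2): no bracket -> illegal
(4,3): no bracket -> illegal
(4,4): flips 1 -> legal
B mobility = 9
-- W to move --
(1,0): no bracket -> illegal
(2,0): flips 2 -> legal
(3,0): flips 1 -> legal
(3,1): flips 3 -> legal
(4,1): flips 1 -> legal
(4,2): flips 2 -> legal
(4,3): no bracket -> illegal
W mobility = 5

Answer: B=9 W=5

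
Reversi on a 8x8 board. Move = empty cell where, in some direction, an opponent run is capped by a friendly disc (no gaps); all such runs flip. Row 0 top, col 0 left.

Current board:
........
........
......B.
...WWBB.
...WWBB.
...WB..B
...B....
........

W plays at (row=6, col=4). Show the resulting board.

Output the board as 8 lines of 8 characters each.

Place W at (6,4); scan 8 dirs for brackets.
Dir NW: first cell 'W' (not opp) -> no flip
Dir N: opp run (5,4) capped by W -> flip
Dir NE: first cell '.' (not opp) -> no flip
Dir W: opp run (6,3), next='.' -> no flip
Dir E: first cell '.' (not opp) -> no flip
Dir SW: first cell '.' (not opp) -> no flip
Dir S: first cell '.' (not opp) -> no flip
Dir SE: first cell '.' (not opp) -> no flip
All flips: (5,4)

Answer: ........
........
......B.
...WWBB.
...WWBB.
...WW..B
...BW...
........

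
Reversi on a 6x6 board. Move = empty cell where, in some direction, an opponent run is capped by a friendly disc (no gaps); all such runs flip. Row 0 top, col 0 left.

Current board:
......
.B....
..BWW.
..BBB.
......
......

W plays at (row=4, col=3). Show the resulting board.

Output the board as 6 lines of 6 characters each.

Place W at (4,3); scan 8 dirs for brackets.
Dir NW: opp run (3,2), next='.' -> no flip
Dir N: opp run (3,3) capped by W -> flip
Dir NE: opp run (3,4), next='.' -> no flip
Dir W: first cell '.' (not opp) -> no flip
Dir E: first cell '.' (not opp) -> no flip
Dir SW: first cell '.' (not opp) -> no flip
Dir S: first cell '.' (not opp) -> no flip
Dir SE: first cell '.' (not opp) -> no flip
All flips: (3,3)

Answer: ......
.B....
..BWW.
..BWB.
...W..
......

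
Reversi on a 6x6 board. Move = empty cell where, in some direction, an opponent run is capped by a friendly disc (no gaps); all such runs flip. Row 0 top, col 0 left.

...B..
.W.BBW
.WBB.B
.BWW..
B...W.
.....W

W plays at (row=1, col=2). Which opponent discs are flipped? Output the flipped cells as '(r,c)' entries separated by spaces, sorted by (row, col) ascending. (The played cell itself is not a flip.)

Answer: (1,3) (1,4) (2,2)

Derivation:
Dir NW: first cell '.' (not opp) -> no flip
Dir N: first cell '.' (not opp) -> no flip
Dir NE: opp run (0,3), next=edge -> no flip
Dir W: first cell 'W' (not opp) -> no flip
Dir E: opp run (1,3) (1,4) capped by W -> flip
Dir SW: first cell 'W' (not opp) -> no flip
Dir S: opp run (2,2) capped by W -> flip
Dir SE: opp run (2,3), next='.' -> no flip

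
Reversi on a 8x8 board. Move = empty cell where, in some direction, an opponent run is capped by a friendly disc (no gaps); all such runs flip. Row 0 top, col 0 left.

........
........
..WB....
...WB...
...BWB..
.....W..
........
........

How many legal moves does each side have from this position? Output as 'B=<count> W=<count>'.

Answer: B=4 W=6

Derivation:
-- B to move --
(1,1): no bracket -> illegal
(1,2): no bracket -> illegal
(1,3): no bracket -> illegal
(2,1): flips 1 -> legal
(2,4): no bracket -> illegal
(3,1): no bracket -> illegal
(3,2): flips 1 -> legal
(3,5): no bracket -> illegal
(4,2): no bracket -> illegal
(4,6): no bracket -> illegal
(5,3): no bracket -> illegal
(5,4): flips 1 -> legal
(5,6): no bracket -> illegal
(6,4): no bracket -> illegal
(6,5): flips 1 -> legal
(6,6): no bracket -> illegal
B mobility = 4
-- W to move --
(1,2): no bracket -> illegal
(1,3): flips 1 -> legal
(1,4): no bracket -> illegal
(2,4): flips 2 -> legal
(2,5): no bracket -> illegal
(3,2): no bracket -> illegal
(3,5): flips 2 -> legal
(3,6): no bracket -> illegal
(4,2): flips 1 -> legal
(4,6): flips 1 -> legal
(5,2): no bracket -> illegal
(5,3): flips 1 -> legal
(5,4): no bracket -> illegal
(5,6): no bracket -> illegal
W mobility = 6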